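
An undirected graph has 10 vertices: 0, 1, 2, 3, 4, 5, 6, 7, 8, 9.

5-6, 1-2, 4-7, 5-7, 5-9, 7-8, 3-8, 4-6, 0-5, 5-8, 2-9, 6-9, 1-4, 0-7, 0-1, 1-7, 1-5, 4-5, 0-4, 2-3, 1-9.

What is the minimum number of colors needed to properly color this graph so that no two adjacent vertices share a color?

5

0, 1, 4, 5, 7 form a clique, so at least 5 colors are needed.
A valid assignment using 5 colors: 0=purple, 1=blue, 2=red, 3=green, 4=green, 5=red, 6=blue, 7=yellow, 8=blue, 9=green. Every edge joins two different colors.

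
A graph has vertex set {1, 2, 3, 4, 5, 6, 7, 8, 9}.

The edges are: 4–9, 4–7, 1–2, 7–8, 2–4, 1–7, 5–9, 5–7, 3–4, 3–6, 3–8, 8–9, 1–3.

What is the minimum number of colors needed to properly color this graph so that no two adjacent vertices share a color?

2

8 and 9 are adjacent, so at least 2 colors are needed.
A valid assignment using 2 colors: 1=b, 2=a, 3=a, 4=b, 5=b, 6=b, 7=a, 8=b, 9=a. Each edge has distinct colors on its endpoints.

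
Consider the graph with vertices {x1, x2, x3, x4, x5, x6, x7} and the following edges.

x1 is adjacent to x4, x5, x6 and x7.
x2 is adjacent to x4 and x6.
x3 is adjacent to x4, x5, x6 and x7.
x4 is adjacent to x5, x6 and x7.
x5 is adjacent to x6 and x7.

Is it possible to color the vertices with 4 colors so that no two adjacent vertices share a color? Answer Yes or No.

The chromatic number is 4. x3, x4, x5, x7 are pairwise adjacent (a clique of size 4), so at least 4 colors are needed.
4 colors suffice: color 1 → {x4}; color 2 → {x2, x5}; color 3 → {x6, x7}; color 4 → {x1, x3}.
That is already a proper 4-coloring.

Yes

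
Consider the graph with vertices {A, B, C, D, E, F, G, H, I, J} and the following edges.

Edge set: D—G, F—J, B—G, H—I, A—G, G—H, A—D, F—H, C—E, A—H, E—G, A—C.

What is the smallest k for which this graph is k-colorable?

A, G, H form a triangle, so at least 3 colors are needed.
3 colors suffice: color 1 → {C, F, G, I}; color 2 → {B, D, E, H, J}; color 3 → {A}. Every edge joins two different colors.

3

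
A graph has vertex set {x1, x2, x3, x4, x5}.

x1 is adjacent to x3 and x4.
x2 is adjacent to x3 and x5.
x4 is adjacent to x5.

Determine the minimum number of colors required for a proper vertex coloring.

3

The cycle x3-x1-x4-x5-x2-x3 has odd length 5, so it cannot be 2-colored; at least 3 colors are needed.
One proper 3-coloring: x1=2, x2=3, x3=1, x4=1, x5=2. No two adjacent vertices share a color.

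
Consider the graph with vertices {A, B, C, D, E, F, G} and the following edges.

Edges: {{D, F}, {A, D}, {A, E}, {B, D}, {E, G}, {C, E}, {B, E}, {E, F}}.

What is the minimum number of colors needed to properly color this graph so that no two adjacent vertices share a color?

A and D are adjacent, so at least 2 colors are needed.
2 colors suffice: color 1 → {D, E}; color 2 → {A, B, C, F, G}. Every edge joins two different colors.

2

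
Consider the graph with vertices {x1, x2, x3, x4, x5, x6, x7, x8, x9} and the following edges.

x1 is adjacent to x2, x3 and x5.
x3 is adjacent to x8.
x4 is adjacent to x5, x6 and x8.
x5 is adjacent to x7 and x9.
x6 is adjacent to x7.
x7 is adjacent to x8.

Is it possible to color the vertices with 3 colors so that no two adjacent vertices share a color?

Yes

The chromatic number is 3. The cycle x5-x4-x8-x3-x1-x5 has odd length 5, so it cannot be 2-colored; at least 3 colors are needed.
3 colors suffice: color 1 → {x2, x5, x6, x8}; color 2 → {x1, x4, x7, x9}; color 3 → {x3}.
That is already a proper 3-coloring.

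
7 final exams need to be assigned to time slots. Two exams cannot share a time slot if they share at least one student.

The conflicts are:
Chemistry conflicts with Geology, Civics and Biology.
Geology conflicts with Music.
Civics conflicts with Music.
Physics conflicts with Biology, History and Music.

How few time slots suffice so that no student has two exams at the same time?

3

The cycle Chemistry-Biology-Physics-Music-Civics-Chemistry has odd length 5, so it cannot be 2-colored; at least 3 time slots are needed.
A valid assignment using 3 time slots: Chemistry=1, Geology=3, Civics=3, Physics=1, Biology=2, History=2, Music=2. Each listed conflict is separated.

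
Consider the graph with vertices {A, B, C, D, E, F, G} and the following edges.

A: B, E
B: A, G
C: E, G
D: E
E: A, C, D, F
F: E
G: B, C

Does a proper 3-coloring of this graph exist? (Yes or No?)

Yes

The chromatic number is 3. The cycle A-E-C-G-B-A has odd length 5, so it cannot be 2-colored; at least 3 colors are needed.
3 colors suffice: A=2, B=1, C=2, D=2, E=1, F=2, G=3.
That is already a proper 3-coloring.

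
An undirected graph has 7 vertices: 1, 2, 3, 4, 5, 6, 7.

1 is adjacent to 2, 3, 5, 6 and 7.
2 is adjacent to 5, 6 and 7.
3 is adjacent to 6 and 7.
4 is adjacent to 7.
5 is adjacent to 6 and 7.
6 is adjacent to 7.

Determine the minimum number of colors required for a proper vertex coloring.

1, 2, 5, 6, 7 are mutually adjacent (a clique of size 5), so at least 5 colors are needed.
5 colors suffice: color a → {7}; color b → {1, 4}; color c → {6}; color d → {3, 5}; color e → {2}. Every edge joins two different colors.

5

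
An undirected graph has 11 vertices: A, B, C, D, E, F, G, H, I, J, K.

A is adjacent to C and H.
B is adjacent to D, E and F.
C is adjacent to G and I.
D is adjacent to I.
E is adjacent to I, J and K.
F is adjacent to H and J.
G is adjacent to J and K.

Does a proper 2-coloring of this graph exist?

No

The cycle I-E-J-G-C-I has odd length 5, so it cannot be 2-colored; at least 3 colors are needed.
So 2 colors are not enough.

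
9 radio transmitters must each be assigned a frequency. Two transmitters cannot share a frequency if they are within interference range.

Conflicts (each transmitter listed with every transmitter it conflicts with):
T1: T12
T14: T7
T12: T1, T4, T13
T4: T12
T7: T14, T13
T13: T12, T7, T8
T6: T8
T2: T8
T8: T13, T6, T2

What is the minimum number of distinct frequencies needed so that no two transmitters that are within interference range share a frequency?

2

T12 and T4 conflict, so at least 2 frequencies are needed.
2 frequencies suffice: frequency 1 → {T12, T7, T8}; frequency 2 → {T1, T14, T4, T13, T6, T2}. Every pair that conflicts lands in different frequencies.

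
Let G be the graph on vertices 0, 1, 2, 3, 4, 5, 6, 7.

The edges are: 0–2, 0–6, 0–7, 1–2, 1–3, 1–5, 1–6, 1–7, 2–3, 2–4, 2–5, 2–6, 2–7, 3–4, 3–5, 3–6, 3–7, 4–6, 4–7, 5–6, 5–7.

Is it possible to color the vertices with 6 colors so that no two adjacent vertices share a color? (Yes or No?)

The chromatic number is 5. 1, 2, 3, 5, 7 form a clique, so at least 5 colors are needed.
5 colors suffice: 0=c, 1=e, 2=a, 3=c, 4=d, 5=d, 6=b, 7=b.
Since 6 ≥ 5, a proper 6-coloring certainly exists.

Yes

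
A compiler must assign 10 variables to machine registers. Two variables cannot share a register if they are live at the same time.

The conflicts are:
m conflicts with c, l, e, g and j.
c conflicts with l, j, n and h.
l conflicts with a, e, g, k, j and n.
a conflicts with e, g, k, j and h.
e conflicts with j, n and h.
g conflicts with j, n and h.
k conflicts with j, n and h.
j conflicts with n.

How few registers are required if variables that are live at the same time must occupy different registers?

4

l, a, k, j are mutually in conflict, so at least 4 registers are needed.
4 registers suffice: register 1 → {l, h}; register 2 → {j}; register 3 → {m, a, n}; register 4 → {c, e, g, k}. No two conflicting variables share a register.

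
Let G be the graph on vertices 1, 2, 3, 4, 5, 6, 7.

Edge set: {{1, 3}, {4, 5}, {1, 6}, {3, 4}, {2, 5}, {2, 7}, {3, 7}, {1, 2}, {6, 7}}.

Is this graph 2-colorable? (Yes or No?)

No

The cycle 5-2-7-3-4-5 has odd length 5, so it cannot be 2-colored; at least 3 colors are needed.
So 2 colors are not enough.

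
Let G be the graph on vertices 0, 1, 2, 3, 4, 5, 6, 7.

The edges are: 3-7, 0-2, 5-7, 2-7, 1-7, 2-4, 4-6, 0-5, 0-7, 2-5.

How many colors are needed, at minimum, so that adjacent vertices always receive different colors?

4

0, 2, 5, 7 are pairwise adjacent (a clique of size 4), so at least 4 colors are needed.
4 colors suffice: 0=d, 1=b, 2=b, 3=b, 4=a, 5=c, 6=b, 7=a. Each edge has distinct colors on its endpoints.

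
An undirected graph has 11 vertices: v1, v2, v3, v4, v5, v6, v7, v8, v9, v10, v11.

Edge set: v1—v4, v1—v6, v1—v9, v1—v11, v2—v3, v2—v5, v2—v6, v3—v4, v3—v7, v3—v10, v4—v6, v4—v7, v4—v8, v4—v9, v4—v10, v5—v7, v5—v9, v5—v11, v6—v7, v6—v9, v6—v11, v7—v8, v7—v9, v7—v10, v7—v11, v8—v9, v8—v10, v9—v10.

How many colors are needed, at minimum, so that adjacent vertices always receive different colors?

v4, v7, v8, v9, v10 are mutually adjacent (a clique of size 5), so at least 5 colors are needed.
5 colors suffice: color 1 → {v1, v2, v7}; color 2 → {v4, v5}; color 3 → {v3, v9, v11}; color 4 → {v6, v10}; color 5 → {v8}. No two adjacent vertices share a color.

5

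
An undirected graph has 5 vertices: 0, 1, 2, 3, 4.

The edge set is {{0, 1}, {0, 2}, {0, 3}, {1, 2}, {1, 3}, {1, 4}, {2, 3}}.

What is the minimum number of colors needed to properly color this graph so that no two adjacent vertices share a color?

0, 1, 2, 3 form a clique, so at least 4 colors are needed.
A valid assignment using 4 colors: 0=c, 1=a, 2=b, 3=d, 4=b. No two adjacent vertices share a color.

4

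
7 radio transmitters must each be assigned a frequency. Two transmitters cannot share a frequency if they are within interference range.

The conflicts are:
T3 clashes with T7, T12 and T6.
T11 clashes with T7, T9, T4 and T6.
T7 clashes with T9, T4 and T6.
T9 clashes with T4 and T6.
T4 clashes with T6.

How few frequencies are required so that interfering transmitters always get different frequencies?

T11, T7, T9, T4, T6 pairwise conflict, so at least 5 frequencies are needed.
Using 5 frequencies: T3=3, T11=3, T7=1, T12=1, T9=4, T4=5, T6=2. Each listed conflict is separated.

5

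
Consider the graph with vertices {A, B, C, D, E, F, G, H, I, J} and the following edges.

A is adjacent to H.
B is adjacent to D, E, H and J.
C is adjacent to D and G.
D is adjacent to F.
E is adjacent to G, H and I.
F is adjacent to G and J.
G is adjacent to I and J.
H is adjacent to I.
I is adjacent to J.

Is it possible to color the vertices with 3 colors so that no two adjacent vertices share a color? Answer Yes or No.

The chromatic number is 3. F, G, J are mutually adjacent, so at least 3 colors are needed.
3 colors suffice: A=2, B=2, C=2, D=1, E=3, F=2, G=1, H=1, I=2, J=3.
That is already a proper 3-coloring.

Yes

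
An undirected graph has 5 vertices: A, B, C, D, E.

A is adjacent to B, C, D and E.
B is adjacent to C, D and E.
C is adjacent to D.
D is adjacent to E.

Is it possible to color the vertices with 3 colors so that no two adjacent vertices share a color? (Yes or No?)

A, B, D, E form a clique, so at least 4 colors are needed.
So 3 colors are not enough.

No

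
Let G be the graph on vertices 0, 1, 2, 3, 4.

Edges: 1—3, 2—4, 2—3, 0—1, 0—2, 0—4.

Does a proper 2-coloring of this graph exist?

0, 2, 4 are pairwise adjacent, so at least 3 colors are needed.
So 2 colors are not enough.

No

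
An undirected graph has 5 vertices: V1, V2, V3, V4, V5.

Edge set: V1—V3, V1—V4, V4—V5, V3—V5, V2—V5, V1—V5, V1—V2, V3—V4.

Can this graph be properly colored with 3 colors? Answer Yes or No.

No

V1, V3, V4, V5 form a clique, so at least 4 colors are needed.
So 3 colors are not enough.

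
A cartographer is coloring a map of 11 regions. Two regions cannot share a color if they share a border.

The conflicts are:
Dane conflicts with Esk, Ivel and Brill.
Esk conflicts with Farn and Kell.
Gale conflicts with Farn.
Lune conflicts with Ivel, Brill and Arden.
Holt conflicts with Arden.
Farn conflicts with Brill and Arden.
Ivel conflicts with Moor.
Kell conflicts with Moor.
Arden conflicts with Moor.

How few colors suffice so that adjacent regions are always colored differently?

The cycle Esk-Farn-Arden-Moor-Kell-Esk has odd length 5, so it cannot be 2-colored; at least 3 colors are needed.
3 colors suffice: color 1 → {Dane, Gale, Kell, Arden}; color 2 → {Lune, Holt, Farn, Moor}; color 3 → {Esk, Ivel, Brill}. Each listed conflict is separated.

3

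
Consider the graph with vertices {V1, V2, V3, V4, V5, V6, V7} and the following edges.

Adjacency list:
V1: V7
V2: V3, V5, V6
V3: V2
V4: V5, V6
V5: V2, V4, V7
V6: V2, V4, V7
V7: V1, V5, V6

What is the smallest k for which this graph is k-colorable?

2

V6 and V7 are adjacent, so at least 2 colors are needed.
2 colors suffice: V1=2, V2=1, V3=2, V4=1, V5=2, V6=2, V7=1. Every edge joins two different colors.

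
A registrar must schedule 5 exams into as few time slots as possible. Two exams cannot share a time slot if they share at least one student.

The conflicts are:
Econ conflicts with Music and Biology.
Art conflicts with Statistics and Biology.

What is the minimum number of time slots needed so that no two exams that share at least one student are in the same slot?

2

Econ and Biology conflict, so at least 2 time slots are needed.
Using 2 time slots: Econ=1, Art=1, Music=2, Statistics=2, Biology=2. Every pair that conflicts lands in different time slots.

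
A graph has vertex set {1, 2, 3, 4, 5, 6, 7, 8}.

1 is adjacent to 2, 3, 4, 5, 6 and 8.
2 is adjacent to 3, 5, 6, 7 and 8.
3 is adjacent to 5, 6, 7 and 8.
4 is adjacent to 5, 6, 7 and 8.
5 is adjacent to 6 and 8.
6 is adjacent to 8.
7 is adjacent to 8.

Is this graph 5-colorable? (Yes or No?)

1, 2, 3, 5, 6, 8 are pairwise adjacent (a clique of size 6), so at least 6 colors are needed.
So 5 colors are not enough.

No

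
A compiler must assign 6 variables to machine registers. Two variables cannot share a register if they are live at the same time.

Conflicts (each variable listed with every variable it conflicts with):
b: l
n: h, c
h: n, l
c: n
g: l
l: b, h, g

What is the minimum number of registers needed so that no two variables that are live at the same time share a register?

2

g and l conflict, so at least 2 registers are needed.
2 registers suffice: register 1 → {n, l}; register 2 → {b, h, c, g}. Every pair that conflicts lands in different registers.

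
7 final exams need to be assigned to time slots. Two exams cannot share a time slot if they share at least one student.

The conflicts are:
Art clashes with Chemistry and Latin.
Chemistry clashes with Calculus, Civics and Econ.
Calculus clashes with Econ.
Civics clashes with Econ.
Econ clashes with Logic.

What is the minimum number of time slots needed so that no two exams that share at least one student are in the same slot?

3

Chemistry, Calculus, Econ all conflict with each other, so at least 3 time slots are needed.
A valid assignment using 3 time slots: Art=1, Chemistry=2, Calculus=3, Civics=3, Econ=1, Logic=2, Latin=2. Every pair that conflicts lands in different time slots.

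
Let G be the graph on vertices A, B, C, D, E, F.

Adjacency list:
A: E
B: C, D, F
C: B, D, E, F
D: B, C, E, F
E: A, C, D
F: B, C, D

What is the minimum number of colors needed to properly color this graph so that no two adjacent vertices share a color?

B, C, D, F are pairwise adjacent (a clique of size 4), so at least 4 colors are needed.
One proper 4-coloring: A=1, B=4, C=2, D=1, E=3, F=3. Each edge has distinct colors on its endpoints.

4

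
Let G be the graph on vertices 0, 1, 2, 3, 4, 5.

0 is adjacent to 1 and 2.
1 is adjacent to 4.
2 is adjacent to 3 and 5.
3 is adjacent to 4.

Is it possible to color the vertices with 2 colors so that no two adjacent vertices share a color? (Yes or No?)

The cycle 1-4-3-2-0-1 has odd length 5, so it cannot be 2-colored; at least 3 colors are needed.
So 2 colors are not enough.

No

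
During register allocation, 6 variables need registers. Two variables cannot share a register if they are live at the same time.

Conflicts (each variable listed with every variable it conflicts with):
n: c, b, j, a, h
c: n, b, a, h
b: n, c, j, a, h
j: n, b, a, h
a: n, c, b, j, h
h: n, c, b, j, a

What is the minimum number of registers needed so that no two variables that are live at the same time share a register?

5

n, c, b, a, h are mutually in conflict, so at least 5 registers are needed.
5 registers suffice: n=1, c=5, b=4, j=5, a=3, h=2. No two conflicting variables share a register.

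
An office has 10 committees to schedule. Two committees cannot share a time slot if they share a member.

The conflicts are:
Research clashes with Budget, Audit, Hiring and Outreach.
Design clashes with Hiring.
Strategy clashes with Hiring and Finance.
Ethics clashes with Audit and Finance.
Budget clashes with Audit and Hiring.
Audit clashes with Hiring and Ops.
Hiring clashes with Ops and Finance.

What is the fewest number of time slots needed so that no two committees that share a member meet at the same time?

Research, Budget, Audit, Hiring pairwise conflict, so at least 4 time slots are needed.
4 time slots suffice: time slot 1 → {Ethics, Hiring, Outreach}; time slot 2 → {Design, Audit, Finance}; time slot 3 → {Research, Strategy, Ops}; time slot 4 → {Budget}. No two conflicting committees share a time slot.

4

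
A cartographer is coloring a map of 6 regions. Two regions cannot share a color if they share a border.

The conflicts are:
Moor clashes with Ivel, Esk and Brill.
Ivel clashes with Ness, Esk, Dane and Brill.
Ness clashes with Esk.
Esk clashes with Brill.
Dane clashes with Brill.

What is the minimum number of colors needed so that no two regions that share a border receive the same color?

4

Moor, Ivel, Esk, Brill all conflict with each other, so at least 4 colors are needed.
4 colors suffice: color 1 → {Ivel}; color 2 → {Esk, Dane}; color 3 → {Ness, Brill}; color 4 → {Moor}. No two conflicting regions share a color.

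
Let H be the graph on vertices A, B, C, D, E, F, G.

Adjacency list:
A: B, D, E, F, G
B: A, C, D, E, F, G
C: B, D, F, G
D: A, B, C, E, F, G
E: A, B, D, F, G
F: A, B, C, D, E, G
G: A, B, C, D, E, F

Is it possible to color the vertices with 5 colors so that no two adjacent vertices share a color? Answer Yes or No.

No

A, B, D, E, F, G form a clique, so at least 6 colors are needed.
So 5 colors are not enough.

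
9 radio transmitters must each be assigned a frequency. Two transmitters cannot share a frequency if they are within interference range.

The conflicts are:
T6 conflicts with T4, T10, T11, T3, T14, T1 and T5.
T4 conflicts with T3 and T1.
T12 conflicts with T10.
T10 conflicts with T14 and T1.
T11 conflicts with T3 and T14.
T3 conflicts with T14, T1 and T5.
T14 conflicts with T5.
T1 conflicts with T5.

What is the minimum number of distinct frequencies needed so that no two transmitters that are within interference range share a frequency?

T6, T3, T14, T5 are mutually in conflict, so at least 4 frequencies are needed.
A valid assignment using 4 frequencies: T6=1, T4=4, T12=1, T10=2, T11=4, T3=2, T14=3, T1=3, T5=4. Every pair that conflicts lands in different frequencies.

4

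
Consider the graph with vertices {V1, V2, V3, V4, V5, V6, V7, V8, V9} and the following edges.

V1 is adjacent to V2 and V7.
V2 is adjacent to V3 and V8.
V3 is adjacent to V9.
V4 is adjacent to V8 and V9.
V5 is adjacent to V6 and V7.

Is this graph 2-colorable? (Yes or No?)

The cycle V4-V8-V2-V3-V9-V4 has odd length 5, so it cannot be 2-colored; at least 3 colors are needed.
So 2 colors are not enough.

No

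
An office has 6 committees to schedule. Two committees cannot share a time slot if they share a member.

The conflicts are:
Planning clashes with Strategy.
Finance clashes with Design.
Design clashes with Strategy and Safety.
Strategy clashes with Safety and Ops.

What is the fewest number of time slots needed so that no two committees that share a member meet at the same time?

Design, Strategy, Safety pairwise conflict, so at least 3 time slots are needed.
3 time slots suffice: time slot 1 → {Finance, Strategy}; time slot 2 → {Planning, Design, Ops}; time slot 3 → {Safety}. Each listed conflict is separated.

3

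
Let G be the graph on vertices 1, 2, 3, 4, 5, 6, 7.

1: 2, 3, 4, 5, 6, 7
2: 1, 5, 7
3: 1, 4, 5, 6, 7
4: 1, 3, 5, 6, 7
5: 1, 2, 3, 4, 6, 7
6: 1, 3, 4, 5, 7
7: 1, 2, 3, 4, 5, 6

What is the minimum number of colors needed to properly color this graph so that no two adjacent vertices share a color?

6

1, 3, 4, 5, 6, 7 form a clique, so at least 6 colors are needed.
One proper 6-coloring: 1=b, 2=d, 3=d, 4=f, 5=c, 6=e, 7=a. No two adjacent vertices share a color.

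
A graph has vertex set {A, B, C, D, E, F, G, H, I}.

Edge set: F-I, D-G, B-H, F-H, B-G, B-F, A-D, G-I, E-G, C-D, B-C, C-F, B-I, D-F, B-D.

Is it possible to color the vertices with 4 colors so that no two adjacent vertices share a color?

Yes

The chromatic number is 4. B, C, D, F form a clique, so at least 4 colors are needed.
One proper 4-coloring: A=1, B=1, C=4, D=3, E=1, F=2, G=2, H=3, I=3.
That is already a proper 4-coloring.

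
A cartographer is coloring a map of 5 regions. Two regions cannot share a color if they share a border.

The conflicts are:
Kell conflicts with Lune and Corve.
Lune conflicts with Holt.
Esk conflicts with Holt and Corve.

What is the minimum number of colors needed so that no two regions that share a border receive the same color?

3

The cycle Lune-Holt-Esk-Corve-Kell-Lune has odd length 5, so it cannot be 2-colored; at least 3 colors are needed.
3 colors suffice: color 1 → {Lune, Esk}; color 2 → {Holt, Corve}; color 3 → {Kell}. No two conflicting regions share a color.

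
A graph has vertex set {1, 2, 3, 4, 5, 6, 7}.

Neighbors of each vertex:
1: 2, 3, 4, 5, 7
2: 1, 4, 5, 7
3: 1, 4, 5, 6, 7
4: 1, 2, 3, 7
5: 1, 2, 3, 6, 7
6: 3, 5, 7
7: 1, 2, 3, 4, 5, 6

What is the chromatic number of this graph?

4

3, 5, 6, 7 are mutually adjacent (a clique of size 4), so at least 4 colors are needed.
4 colors suffice: color a → {7}; color b → {2, 3}; color c → {1, 6}; color d → {4, 5}. Each edge has distinct colors on its endpoints.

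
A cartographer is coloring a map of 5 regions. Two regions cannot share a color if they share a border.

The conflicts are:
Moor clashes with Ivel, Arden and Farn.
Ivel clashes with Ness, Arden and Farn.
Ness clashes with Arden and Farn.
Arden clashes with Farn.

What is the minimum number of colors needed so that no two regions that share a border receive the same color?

Ivel, Ness, Arden, Farn are mutually in conflict, so at least 4 colors are needed.
A valid assignment using 4 colors: Moor=4, Ivel=2, Ness=4, Arden=3, Farn=1. Every pair that conflicts lands in different colors.

4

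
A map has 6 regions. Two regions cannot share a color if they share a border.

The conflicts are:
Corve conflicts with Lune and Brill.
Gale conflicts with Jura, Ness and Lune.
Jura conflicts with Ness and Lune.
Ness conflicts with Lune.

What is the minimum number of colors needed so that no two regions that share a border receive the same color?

Gale, Jura, Ness, Lune pairwise conflict, so at least 4 colors are needed.
4 colors suffice: color 1 → {Lune, Brill}; color 2 → {Corve, Ness}; color 3 → {Gale}; color 4 → {Jura}. Each listed conflict is separated.

4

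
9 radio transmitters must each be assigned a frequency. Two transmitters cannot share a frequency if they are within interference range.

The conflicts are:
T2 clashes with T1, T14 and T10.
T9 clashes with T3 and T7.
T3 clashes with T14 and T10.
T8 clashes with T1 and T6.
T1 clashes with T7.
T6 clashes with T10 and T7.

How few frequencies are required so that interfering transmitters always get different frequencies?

The cycle T1-T2-T10-T6-T7-T1 has odd length 5, so it cannot be 2-colored; at least 3 frequencies are needed.
A valid assignment using 3 frequencies: T2=2, T9=1, T3=2, T8=2, T1=1, T14=1, T6=3, T10=1, T7=2. Every pair that conflicts lands in different frequencies.

3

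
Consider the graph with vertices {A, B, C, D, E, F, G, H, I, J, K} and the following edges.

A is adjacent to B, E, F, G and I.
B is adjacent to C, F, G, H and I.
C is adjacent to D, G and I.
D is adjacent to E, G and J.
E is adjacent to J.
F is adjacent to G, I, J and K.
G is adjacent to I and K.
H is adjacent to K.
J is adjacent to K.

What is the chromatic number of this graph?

A, B, F, G, I are mutually adjacent (a clique of size 5), so at least 5 colors are needed.
One proper 5-coloring: A=yellow, B=blue, C=green, D=blue, E=green, F=green, G=red, H=red, I=purple, J=red, K=blue. Every edge joins two different colors.

5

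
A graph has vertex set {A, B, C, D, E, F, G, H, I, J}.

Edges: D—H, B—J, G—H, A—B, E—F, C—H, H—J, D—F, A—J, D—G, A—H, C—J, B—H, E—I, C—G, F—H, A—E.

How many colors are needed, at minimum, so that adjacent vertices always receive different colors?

4

A, B, H, J form a clique, so at least 4 colors are needed.
4 colors suffice: color 1 → {E, H}; color 2 → {A, C, F, I}; color 3 → {D, J}; color 4 → {B, G}. No two adjacent vertices share a color.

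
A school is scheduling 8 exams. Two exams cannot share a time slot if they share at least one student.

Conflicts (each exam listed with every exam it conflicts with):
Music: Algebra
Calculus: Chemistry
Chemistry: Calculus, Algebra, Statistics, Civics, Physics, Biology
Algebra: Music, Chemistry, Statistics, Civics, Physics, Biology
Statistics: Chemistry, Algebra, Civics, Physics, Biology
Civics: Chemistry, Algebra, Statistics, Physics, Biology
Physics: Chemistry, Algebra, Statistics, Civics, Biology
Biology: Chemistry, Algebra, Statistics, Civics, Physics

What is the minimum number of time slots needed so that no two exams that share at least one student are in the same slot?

6

Chemistry, Algebra, Statistics, Civics, Physics, Biology all conflict with each other, so at least 6 time slots are needed.
A valid assignment using 6 time slots: Music=2, Calculus=1, Chemistry=2, Algebra=1, Statistics=4, Civics=3, Physics=5, Biology=6. Each listed conflict is separated.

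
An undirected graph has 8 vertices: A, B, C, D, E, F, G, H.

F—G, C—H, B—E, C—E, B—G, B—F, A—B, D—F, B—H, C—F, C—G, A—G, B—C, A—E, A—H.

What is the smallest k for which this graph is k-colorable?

B, C, F, G form a clique, so at least 4 colors are needed.
One proper 4-coloring: A=2, B=1, C=2, D=1, E=3, F=4, G=3, H=3. Each edge has distinct colors on its endpoints.

4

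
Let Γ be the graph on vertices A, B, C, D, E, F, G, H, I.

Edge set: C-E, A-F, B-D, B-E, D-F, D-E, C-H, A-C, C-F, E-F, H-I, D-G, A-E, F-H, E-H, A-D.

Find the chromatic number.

4

A, D, E, F are mutually adjacent (a clique of size 4), so at least 4 colors are needed.
4 colors suffice: color red → {E, G, I}; color blue → {C, D}; color green → {B, F}; color yellow → {A, H}. Every edge joins two different colors.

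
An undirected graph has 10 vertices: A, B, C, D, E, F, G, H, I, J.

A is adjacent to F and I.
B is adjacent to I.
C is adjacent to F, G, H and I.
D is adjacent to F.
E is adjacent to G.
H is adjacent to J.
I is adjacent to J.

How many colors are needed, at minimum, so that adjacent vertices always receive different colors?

2

E and G are adjacent, so at least 2 colors are needed.
One proper 2-coloring: A=red, B=red, C=red, D=red, E=red, F=blue, G=blue, H=blue, I=blue, J=red. Each edge has distinct colors on its endpoints.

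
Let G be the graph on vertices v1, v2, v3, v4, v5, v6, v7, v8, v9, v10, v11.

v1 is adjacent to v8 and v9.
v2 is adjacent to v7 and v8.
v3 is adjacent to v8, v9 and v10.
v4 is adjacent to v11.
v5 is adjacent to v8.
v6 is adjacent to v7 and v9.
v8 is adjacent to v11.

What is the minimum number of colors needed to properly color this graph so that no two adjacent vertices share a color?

2

v4 and v11 are adjacent, so at least 2 colors are needed.
A valid assignment using 2 colors: v1=2, v2=2, v3=2, v4=1, v5=2, v6=2, v7=1, v8=1, v9=1, v10=1, v11=2. Each edge has distinct colors on its endpoints.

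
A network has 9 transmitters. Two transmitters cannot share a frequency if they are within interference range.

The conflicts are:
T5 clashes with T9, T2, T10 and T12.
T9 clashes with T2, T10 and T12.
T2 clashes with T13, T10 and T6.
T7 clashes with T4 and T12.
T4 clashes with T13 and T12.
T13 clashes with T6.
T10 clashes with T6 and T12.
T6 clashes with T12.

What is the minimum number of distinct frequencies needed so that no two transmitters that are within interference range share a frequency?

T5, T9, T2, T10 pairwise conflict, so at least 4 frequencies are needed.
4 frequencies suffice: frequency 1 → {T2, T12}; frequency 2 → {T4, T10}; frequency 3 → {T5, T7, T6}; frequency 4 → {T9, T13}. No two conflicting transmitters share a frequency.

4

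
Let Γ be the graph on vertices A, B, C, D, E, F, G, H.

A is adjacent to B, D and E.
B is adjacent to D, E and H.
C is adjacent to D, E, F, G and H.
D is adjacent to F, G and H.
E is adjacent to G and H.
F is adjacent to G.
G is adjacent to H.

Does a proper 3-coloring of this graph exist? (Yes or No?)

No

C, D, G, H are mutually adjacent (a clique of size 4), so at least 4 colors are needed.
So 3 colors are not enough.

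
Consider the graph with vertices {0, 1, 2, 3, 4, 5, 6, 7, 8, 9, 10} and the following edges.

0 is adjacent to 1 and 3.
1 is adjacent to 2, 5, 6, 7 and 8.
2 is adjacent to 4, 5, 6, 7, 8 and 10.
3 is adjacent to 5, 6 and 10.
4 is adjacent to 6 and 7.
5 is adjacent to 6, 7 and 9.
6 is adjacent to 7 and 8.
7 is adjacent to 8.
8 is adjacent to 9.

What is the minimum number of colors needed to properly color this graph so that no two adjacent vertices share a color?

5

1, 2, 6, 7, 8 are pairwise adjacent (a clique of size 5), so at least 5 colors are needed.
5 colors suffice: 0=red, 1=yellow, 2=blue, 3=blue, 4=green, 5=green, 6=red, 7=purple, 8=green, 9=red, 10=red. No two adjacent vertices share a color.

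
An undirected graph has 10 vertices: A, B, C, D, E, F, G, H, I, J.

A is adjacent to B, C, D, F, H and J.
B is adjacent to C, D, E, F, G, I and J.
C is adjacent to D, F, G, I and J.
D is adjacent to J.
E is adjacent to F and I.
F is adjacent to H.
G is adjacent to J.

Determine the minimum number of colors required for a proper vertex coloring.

5

A, B, C, D, J form a clique, so at least 5 colors are needed.
5 colors suffice: A=green, B=red, C=blue, D=purple, E=blue, F=yellow, G=green, H=red, I=green, J=yellow. Every edge joins two different colors.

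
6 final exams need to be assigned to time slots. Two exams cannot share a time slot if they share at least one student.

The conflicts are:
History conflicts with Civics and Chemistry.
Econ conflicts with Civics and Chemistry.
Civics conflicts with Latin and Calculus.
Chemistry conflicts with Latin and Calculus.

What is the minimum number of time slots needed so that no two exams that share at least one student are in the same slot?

Econ and Civics conflict, so at least 2 time slots are needed.
2 time slots suffice: time slot 1 → {Civics, Chemistry}; time slot 2 → {History, Econ, Latin, Calculus}. Each listed conflict is separated.

2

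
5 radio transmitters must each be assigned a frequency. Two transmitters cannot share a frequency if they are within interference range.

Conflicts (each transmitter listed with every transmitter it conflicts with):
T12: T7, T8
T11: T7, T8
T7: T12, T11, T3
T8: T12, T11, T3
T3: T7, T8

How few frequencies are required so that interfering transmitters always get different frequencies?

2

T11 and T7 conflict, so at least 2 frequencies are needed.
A valid assignment using 2 frequencies: T12=2, T11=2, T7=1, T8=1, T3=2. No two conflicting transmitters share a frequency.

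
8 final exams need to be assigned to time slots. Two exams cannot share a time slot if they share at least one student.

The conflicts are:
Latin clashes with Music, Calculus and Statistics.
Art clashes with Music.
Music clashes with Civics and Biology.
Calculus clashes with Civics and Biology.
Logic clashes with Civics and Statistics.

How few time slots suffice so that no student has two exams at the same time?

3

The cycle Statistics-Latin-Calculus-Civics-Logic-Statistics has odd length 5, so it cannot be 2-colored; at least 3 time slots are needed.
Using 3 time slots: Latin=2, Art=2, Music=1, Calculus=1, Logic=3, Civics=2, Statistics=1, Biology=2. Every pair that conflicts lands in different time slots.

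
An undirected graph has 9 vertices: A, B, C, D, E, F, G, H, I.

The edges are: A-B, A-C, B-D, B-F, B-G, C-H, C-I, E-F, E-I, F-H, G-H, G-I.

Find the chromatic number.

3

The cycle E-I-C-H-F-E has odd length 5, so it cannot be 2-colored; at least 3 colors are needed.
One proper 3-coloring: A=blue, B=red, C=red, D=blue, E=red, F=blue, G=blue, H=green, I=green. No two adjacent vertices share a color.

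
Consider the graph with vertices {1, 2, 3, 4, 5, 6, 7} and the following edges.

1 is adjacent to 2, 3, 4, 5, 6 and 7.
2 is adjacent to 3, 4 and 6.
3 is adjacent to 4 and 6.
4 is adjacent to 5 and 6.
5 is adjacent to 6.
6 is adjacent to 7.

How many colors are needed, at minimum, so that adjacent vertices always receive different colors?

1, 2, 3, 4, 6 are pairwise adjacent (a clique of size 5), so at least 5 colors are needed.
5 colors suffice: color a → {6}; color b → {1}; color c → {4, 7}; color d → {2, 5}; color e → {3}. No two adjacent vertices share a color.

5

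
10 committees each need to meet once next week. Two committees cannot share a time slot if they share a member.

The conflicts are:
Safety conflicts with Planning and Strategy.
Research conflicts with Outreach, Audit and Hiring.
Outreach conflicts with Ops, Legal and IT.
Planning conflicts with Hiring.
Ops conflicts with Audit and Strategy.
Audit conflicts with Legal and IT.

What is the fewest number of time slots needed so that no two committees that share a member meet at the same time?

The cycle Hiring-Planning-Safety-Strategy-Ops-Audit-Research-Hiring has odd length 7, so it cannot be 2-colored; at least 3 time slots are needed.
3 time slots suffice: time slot 1 → {Outreach, Planning, Audit, Strategy}; time slot 2 → {Safety, Research, Ops, Legal, IT}; time slot 3 → {Hiring}. No two conflicting committees share a time slot.

3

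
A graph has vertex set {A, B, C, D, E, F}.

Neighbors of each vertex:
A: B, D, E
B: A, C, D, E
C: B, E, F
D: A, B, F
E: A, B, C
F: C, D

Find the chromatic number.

B, C, E are pairwise adjacent, so at least 3 colors are needed.
A valid assignment using 3 colors: A=green, B=red, C=green, D=blue, E=blue, F=red. Each edge has distinct colors on its endpoints.

3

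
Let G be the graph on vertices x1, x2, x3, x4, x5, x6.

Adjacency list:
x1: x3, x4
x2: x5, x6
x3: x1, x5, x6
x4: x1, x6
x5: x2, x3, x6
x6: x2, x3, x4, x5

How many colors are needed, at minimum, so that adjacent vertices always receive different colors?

x2, x5, x6 form a triangle, so at least 3 colors are needed.
One proper 3-coloring: x1=1, x2=3, x3=3, x4=2, x5=2, x6=1. Each edge has distinct colors on its endpoints.

3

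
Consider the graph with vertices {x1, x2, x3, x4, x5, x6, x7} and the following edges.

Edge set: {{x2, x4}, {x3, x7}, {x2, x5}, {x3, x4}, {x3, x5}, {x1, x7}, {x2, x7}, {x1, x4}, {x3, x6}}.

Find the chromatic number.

2

x1 and x7 are adjacent, so at least 2 colors are needed.
2 colors suffice: color 1 → {x1, x2, x3}; color 2 → {x4, x5, x6, x7}. Each edge has distinct colors on its endpoints.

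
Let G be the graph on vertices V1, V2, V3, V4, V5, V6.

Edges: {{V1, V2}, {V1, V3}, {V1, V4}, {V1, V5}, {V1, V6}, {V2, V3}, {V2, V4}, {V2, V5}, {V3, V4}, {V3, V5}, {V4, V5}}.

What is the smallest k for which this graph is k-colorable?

5

V1, V2, V3, V4, V5 are mutually adjacent (a clique of size 5), so at least 5 colors are needed.
5 colors suffice: V1=red, V2=yellow, V3=purple, V4=blue, V5=green, V6=blue. Each edge has distinct colors on its endpoints.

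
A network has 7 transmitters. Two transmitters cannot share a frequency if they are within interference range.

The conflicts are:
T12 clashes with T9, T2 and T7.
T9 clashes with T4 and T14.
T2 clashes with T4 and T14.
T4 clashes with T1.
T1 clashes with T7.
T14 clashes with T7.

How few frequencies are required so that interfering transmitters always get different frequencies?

3

The cycle T1-T7-T12-T2-T4-T1 has odd length 5, so it cannot be 2-colored; at least 3 frequencies are needed.
3 frequencies suffice: frequency 1 → {T12, T4, T14}; frequency 2 → {T9, T2, T7}; frequency 3 → {T1}. Each listed conflict is separated.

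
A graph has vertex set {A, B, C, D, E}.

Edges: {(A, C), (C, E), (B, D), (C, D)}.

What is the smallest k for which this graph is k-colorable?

2

C and E are adjacent, so at least 2 colors are needed.
2 colors suffice: color 1 → {B, C}; color 2 → {A, D, E}. Each edge has distinct colors on its endpoints.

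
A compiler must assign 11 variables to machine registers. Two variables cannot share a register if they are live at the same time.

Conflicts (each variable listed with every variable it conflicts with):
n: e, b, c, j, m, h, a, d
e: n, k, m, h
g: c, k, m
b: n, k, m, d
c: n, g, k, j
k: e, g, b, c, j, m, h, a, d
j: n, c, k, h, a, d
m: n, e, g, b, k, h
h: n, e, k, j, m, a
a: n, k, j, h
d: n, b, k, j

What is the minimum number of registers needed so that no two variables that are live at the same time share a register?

k, j, h, a are mutually in conflict, so at least 4 registers are needed.
Using 4 registers: n=1, e=4, g=4, b=4, c=3, k=1, j=2, m=2, h=3, a=4, d=3. Each listed conflict is separated.

4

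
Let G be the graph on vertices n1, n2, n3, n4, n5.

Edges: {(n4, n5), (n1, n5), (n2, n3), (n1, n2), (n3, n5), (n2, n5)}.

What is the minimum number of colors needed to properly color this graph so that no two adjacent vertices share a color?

3

n2, n3, n5 are pairwise adjacent, so at least 3 colors are needed.
3 colors suffice: color 1 → {n5}; color 2 → {n2, n4}; color 3 → {n1, n3}. Every edge joins two different colors.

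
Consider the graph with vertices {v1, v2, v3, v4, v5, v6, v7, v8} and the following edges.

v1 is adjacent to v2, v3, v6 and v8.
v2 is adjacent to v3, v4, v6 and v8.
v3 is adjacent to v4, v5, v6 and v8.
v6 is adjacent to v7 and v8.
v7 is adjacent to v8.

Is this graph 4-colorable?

v1, v2, v3, v6, v8 are mutually adjacent (a clique of size 5), so at least 5 colors are needed.
So 4 colors are not enough.

No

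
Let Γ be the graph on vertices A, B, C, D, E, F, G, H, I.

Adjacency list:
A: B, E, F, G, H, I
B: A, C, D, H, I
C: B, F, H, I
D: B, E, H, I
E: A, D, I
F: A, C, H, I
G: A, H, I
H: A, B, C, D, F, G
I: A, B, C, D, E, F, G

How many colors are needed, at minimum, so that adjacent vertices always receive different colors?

3

A, G, I are mutually adjacent, so at least 3 colors are needed.
3 colors suffice: color 1 → {H, I}; color 2 → {A, C, D}; color 3 → {B, E, F, G}. Each edge has distinct colors on its endpoints.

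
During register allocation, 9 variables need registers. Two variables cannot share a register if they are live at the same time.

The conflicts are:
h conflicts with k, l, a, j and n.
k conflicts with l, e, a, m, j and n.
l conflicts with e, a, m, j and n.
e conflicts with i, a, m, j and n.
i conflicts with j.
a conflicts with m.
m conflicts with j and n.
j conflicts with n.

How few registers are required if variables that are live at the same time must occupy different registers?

6

k, l, e, m, j, n pairwise conflict, so at least 6 registers are needed.
6 registers suffice: register 1 → {k, i}; register 2 → {l}; register 3 → {h, e}; register 4 → {a, j}; register 5 → {m}; register 6 → {n}. No two conflicting variables share a register.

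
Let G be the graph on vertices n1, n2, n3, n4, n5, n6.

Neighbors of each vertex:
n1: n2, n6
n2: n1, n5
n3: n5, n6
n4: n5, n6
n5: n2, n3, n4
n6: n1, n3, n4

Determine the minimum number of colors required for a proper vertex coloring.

The cycle n1-n6-n3-n5-n2-n1 has odd length 5, so it cannot be 2-colored; at least 3 colors are needed.
3 colors suffice: color 1 → {n5, n6}; color 2 → {n1, n3, n4}; color 3 → {n2}. Each edge has distinct colors on its endpoints.

3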